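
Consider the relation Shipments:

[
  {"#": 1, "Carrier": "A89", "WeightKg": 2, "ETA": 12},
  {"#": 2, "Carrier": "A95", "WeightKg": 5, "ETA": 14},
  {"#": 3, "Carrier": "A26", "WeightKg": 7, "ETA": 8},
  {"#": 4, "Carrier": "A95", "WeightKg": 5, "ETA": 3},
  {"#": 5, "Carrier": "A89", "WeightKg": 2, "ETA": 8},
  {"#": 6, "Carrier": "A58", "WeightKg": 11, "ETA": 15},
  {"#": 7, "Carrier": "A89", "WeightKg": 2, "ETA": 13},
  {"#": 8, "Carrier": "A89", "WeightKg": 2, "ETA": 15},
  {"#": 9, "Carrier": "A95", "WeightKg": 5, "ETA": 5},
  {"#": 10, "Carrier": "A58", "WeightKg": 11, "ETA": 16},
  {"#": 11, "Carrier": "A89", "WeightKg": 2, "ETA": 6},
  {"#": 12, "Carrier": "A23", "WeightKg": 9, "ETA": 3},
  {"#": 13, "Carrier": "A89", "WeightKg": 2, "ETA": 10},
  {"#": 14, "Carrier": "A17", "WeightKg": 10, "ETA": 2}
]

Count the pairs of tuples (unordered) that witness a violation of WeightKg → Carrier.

WeightKg=2: all 6 rows agree on Carrier — 0 pairs.
WeightKg=5: all 3 rows agree on Carrier — 0 pairs.
WeightKg=11: all 2 rows agree on Carrier — 0 pairs.

0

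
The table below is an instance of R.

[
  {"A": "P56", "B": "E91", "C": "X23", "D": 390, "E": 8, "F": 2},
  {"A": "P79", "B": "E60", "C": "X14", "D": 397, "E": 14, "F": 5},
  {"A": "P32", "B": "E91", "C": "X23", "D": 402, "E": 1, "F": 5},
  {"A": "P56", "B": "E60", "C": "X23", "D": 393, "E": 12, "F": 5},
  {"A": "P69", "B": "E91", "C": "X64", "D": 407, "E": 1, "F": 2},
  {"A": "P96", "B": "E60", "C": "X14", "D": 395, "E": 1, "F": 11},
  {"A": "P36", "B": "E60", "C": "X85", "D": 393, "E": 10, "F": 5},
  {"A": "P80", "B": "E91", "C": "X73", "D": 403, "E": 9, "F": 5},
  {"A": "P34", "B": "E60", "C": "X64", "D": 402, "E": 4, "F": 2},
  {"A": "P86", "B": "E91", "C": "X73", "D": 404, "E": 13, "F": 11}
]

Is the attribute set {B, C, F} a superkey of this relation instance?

All 10 rows have distinct {B, C, F} values, so {B, C, F} → (all attributes) holds and {B, C, F} is a superkey.

Yes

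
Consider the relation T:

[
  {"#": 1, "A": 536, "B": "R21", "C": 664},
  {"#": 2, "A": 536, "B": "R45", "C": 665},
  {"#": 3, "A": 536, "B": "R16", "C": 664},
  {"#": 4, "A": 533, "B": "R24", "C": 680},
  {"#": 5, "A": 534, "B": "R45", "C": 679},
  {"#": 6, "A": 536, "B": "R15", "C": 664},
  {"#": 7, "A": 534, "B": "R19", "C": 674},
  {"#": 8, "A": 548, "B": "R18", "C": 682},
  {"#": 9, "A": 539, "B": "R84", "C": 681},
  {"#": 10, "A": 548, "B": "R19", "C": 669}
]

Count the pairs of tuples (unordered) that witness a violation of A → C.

A=536: violating pairs (1,2), (2,3), (2,6) — 3 pairs.
A=534: violating pairs (5,7) — 1 pair.
A=548: violating pairs (8,10) — 1 pair.

5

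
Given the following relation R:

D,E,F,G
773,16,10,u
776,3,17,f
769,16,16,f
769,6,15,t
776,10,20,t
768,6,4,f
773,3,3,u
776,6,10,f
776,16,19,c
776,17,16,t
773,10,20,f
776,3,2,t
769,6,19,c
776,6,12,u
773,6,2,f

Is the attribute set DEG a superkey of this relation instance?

All 15 rows have distinct DEG values, so DEG → (all attributes) holds and DEG is a superkey.

Yes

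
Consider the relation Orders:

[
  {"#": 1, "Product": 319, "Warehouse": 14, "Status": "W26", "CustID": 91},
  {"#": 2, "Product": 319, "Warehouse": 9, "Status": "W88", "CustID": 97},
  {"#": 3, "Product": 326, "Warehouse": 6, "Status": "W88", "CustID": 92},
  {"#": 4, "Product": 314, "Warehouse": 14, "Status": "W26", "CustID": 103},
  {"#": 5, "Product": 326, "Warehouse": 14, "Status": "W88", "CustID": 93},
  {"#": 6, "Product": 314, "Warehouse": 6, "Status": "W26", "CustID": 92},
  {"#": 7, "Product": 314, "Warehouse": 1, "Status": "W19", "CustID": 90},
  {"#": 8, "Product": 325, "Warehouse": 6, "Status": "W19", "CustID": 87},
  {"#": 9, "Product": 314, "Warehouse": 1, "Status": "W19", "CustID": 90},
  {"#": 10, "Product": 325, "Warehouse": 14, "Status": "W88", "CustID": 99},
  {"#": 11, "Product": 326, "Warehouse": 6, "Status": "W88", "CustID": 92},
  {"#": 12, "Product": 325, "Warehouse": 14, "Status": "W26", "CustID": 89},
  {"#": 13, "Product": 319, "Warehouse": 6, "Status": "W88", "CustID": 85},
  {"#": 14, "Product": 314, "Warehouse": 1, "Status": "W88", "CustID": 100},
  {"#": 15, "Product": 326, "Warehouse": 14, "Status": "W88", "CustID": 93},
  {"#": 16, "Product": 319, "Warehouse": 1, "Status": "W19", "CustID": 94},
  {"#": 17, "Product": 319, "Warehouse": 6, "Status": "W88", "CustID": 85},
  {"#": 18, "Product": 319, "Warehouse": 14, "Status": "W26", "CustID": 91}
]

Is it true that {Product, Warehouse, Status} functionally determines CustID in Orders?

(Product=319, Warehouse=14, Status=W26): rows 1, 18 → CustID = 91, 91 ✓
(Product=319, Warehouse=9, Status=W88): row 2 → CustID = 97 ✓
(Product=326, Warehouse=6, Status=W88): rows 3, 11 → CustID = 92, 92 ✓
(Product=314, Warehouse=14, Status=W26): row 4 → CustID = 103 ✓
(Product=326, Warehouse=14, Status=W88): rows 5, 15 → CustID = 93, 93 ✓
(Product=314, Warehouse=6, Status=W26): row 6 → CustID = 92 ✓
(Product=314, Warehouse=1, Status=W19): rows 7, 9 → CustID = 90, 90 ✓
(Product=325, Warehouse=6, Status=W19): row 8 → CustID = 87 ✓
(Product=325, Warehouse=14, Status=W88): row 10 → CustID = 99 ✓
(Product=325, Warehouse=14, Status=W26): row 12 → CustID = 89 ✓
(Product=319, Warehouse=6, Status=W88): rows 13, 17 → CustID = 85, 85 ✓
(Product=314, Warehouse=1, Status=W88): row 14 → CustID = 100 ✓
(Product=319, Warehouse=1, Status=W19): row 16 → CustID = 94 ✓
Every {Product, Warehouse, Status} value is associated with a single CustID value, so {Product, Warehouse, Status} → CustID holds.

Yes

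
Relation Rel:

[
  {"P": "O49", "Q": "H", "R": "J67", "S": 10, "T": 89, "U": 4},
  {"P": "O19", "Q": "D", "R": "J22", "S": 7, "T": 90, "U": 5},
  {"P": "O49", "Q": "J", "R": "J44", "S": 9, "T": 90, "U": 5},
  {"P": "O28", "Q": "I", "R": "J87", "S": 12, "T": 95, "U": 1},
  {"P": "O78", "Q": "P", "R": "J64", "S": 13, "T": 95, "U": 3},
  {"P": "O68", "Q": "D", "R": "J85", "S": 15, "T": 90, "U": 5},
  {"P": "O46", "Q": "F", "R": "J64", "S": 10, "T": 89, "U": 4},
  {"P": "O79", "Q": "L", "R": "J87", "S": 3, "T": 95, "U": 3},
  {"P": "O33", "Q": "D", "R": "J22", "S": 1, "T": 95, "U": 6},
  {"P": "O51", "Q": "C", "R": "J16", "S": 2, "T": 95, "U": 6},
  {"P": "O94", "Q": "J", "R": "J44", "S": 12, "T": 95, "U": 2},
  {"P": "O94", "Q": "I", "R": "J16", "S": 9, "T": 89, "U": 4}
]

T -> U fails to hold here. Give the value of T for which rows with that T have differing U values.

95

T=89: 3 rows → U = 4, 4, 4 ✓
T=90: 3 rows → U = 5, 5, 5 ✓
T=95: 6 rows → U takes values {1, 3, 6, 2} — violation
The only T value with inconsistent U is T=95.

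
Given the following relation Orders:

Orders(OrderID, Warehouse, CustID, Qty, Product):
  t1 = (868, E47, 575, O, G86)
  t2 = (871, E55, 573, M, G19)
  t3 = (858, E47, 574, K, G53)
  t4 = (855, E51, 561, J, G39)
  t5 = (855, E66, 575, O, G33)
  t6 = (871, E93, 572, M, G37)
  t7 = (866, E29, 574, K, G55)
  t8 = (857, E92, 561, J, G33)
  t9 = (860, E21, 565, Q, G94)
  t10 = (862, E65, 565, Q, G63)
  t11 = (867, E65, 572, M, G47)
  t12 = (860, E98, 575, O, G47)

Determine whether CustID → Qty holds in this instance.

Yes

CustID=575: rows 1, 5, 12 → Qty = O, O, O ✓
CustID=573: row 2 → Qty = M ✓
CustID=574: rows 3, 7 → Qty = K, K ✓
CustID=561: rows 4, 8 → Qty = J, J ✓
CustID=572: rows 6, 11 → Qty = M, M ✓
CustID=565: rows 9, 10 → Qty = Q, Q ✓
Every CustID value is associated with a single Qty value, so CustID → Qty holds.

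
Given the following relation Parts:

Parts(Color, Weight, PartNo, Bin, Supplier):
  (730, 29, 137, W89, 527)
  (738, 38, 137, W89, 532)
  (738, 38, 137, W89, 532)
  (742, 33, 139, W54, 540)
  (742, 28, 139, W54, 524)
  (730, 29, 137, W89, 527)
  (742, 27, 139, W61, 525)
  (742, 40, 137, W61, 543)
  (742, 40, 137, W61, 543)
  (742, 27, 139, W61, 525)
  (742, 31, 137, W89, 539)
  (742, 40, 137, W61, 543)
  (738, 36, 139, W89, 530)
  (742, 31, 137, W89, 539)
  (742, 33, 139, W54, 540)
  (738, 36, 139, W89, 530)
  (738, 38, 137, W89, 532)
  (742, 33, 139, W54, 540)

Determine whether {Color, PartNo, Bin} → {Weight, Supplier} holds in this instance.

No

(Color=730, PartNo=137, Bin=W89): 2 rows → {Weight,Supplier} = (29, 527), (29, 527) ✓
(Color=738, PartNo=137, Bin=W89): 3 rows → {Weight,Supplier} = (38, 532), (38, 532), (38, 532) ✓
(Color=742, PartNo=139, Bin=W54): 4 rows → {Weight,Supplier} takes values {(33, 540), (28, 524)} — violation
(Color=742, PartNo=139, Bin=W61): 2 rows → {Weight,Supplier} = (27, 525), (27, 525) ✓
(Color=742, PartNo=137, Bin=W61): 3 rows → {Weight,Supplier} = (40, 543), (40, 543), (40, 543) ✓
(Color=742, PartNo=137, Bin=W89): 2 rows → {Weight,Supplier} = (31, 539), (31, 539) ✓
(Color=738, PartNo=139, Bin=W89): 2 rows → {Weight,Supplier} = (36, 530), (36, 530) ✓
Two rows agree on {Color, PartNo, Bin} but differ on {Weight, Supplier}, so {Color, PartNo, Bin} → {Weight, Supplier} does not hold.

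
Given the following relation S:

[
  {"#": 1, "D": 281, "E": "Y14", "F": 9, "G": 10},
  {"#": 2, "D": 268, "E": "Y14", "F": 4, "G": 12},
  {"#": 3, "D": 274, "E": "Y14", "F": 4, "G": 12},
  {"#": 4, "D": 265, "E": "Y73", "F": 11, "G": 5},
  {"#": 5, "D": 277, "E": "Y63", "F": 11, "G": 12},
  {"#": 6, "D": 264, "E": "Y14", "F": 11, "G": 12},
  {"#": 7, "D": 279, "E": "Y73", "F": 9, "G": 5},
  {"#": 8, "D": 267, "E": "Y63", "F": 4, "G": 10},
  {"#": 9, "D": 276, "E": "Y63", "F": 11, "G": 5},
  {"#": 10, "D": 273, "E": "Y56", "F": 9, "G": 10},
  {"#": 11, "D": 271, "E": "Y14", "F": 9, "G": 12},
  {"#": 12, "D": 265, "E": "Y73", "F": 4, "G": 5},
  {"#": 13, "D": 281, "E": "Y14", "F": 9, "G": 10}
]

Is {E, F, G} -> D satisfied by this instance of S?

(E=Y14, F=9, G=10): rows 1, 13 → D = 281, 281 ✓
(E=Y14, F=4, G=12): rows 2, 3 → D takes values {268, 274} — violation
(E=Y73, F=11, G=5): row 4 → D = 265 ✓
(E=Y63, F=11, G=12): row 5 → D = 277 ✓
(E=Y14, F=11, G=12): row 6 → D = 264 ✓
(E=Y73, F=9, G=5): row 7 → D = 279 ✓
(E=Y63, F=4, G=10): row 8 → D = 267 ✓
(E=Y63, F=11, G=5): row 9 → D = 276 ✓
(E=Y56, F=9, G=10): row 10 → D = 273 ✓
(E=Y14, F=9, G=12): row 11 → D = 271 ✓
(E=Y73, F=4, G=5): row 12 → D = 265 ✓
Two rows agree on {E, F, G} but differ on D, so {E, F, G} -> D does not hold.

No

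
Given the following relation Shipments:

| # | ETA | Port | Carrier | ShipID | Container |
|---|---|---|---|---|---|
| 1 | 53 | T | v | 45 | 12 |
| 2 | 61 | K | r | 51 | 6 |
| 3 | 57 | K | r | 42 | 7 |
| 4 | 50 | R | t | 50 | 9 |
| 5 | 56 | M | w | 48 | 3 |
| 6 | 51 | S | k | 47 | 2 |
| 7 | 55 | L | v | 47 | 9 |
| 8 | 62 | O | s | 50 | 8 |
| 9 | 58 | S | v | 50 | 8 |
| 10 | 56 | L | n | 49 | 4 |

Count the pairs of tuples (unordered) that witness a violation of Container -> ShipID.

1

Container=9: violating pairs (4,7) — 1 pair.
Container=8: all 2 rows agree on ShipID — 0 pairs.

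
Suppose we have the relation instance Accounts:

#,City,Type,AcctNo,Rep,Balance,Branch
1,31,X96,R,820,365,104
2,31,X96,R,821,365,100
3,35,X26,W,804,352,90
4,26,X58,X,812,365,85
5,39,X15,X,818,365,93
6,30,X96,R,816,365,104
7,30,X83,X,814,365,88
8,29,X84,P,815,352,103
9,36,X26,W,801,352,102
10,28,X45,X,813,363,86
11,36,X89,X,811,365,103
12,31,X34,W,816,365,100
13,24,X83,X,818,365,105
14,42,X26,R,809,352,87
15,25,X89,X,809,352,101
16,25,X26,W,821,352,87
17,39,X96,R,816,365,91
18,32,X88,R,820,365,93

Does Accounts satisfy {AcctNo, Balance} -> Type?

(AcctNo=R, Balance=365): rows 1, 2, 6, 17, 18 → Type takes values {X96, X88} — violation
(AcctNo=W, Balance=352): rows 3, 9, 16 → Type = X26, X26, X26 ✓
(AcctNo=X, Balance=365): rows 4, 5, 7, 11, 13 → Type takes values {X58, X15, X83, X89} — violation
(AcctNo=P, Balance=352): row 8 → Type = X84 ✓
(AcctNo=X, Balance=363): row 10 → Type = X45 ✓
(AcctNo=W, Balance=365): row 12 → Type = X34 ✓
(AcctNo=R, Balance=352): row 14 → Type = X26 ✓
(AcctNo=X, Balance=352): row 15 → Type = X89 ✓
Two rows agree on {AcctNo, Balance} but differ on Type, so {AcctNo, Balance} -> Type does not hold.

No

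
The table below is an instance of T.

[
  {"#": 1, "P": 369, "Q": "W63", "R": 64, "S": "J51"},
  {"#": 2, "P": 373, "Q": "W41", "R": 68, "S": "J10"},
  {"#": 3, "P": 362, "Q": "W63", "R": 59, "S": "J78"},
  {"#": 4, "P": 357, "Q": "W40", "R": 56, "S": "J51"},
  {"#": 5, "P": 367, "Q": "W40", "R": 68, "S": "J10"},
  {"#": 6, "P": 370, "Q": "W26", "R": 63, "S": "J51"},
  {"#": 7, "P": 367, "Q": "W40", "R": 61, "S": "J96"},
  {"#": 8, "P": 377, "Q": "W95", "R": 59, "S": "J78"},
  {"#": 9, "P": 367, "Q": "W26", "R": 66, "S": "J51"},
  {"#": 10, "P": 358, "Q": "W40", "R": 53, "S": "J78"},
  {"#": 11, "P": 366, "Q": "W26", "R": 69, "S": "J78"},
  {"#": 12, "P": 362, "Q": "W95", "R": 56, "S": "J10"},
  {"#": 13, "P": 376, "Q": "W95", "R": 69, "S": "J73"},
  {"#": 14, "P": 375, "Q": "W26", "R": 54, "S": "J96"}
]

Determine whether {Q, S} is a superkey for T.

No

Rows 6 and 9 have the same {Q, S} value (Q=W26, S=J51) but are distinct tuples, so {Q, S} does not determine every attribute — not a superkey.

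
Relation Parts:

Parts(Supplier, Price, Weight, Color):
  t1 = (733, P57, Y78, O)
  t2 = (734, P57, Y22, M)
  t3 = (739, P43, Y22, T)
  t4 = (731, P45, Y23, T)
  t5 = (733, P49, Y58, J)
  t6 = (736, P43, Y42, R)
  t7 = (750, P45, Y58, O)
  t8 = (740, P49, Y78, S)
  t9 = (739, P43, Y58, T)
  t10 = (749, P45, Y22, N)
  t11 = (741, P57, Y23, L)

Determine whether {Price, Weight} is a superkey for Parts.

Yes

All 11 rows have distinct {Price, Weight} values, so {Price, Weight} → (all attributes) holds and {Price, Weight} is a superkey.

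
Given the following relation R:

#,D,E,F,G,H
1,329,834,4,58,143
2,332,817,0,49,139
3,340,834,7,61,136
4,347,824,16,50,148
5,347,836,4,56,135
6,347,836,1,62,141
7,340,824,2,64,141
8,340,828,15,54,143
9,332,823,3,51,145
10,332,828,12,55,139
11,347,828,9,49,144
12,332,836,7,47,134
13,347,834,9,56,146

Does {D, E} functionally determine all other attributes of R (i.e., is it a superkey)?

No

Rows 5 and 6 have the same {D, E} value (D=347, E=836) but are distinct tuples, so {D, E} does not determine every attribute — not a superkey.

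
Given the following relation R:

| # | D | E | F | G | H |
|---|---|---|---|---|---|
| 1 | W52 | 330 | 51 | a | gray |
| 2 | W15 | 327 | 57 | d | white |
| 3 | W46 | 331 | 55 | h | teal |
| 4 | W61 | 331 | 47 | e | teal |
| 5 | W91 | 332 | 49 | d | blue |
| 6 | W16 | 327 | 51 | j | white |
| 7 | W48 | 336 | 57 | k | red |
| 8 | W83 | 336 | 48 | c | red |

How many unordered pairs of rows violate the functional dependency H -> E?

H=white: all 2 rows agree on E — 0 pairs.
H=teal: all 2 rows agree on E — 0 pairs.
H=red: all 2 rows agree on E — 0 pairs.

0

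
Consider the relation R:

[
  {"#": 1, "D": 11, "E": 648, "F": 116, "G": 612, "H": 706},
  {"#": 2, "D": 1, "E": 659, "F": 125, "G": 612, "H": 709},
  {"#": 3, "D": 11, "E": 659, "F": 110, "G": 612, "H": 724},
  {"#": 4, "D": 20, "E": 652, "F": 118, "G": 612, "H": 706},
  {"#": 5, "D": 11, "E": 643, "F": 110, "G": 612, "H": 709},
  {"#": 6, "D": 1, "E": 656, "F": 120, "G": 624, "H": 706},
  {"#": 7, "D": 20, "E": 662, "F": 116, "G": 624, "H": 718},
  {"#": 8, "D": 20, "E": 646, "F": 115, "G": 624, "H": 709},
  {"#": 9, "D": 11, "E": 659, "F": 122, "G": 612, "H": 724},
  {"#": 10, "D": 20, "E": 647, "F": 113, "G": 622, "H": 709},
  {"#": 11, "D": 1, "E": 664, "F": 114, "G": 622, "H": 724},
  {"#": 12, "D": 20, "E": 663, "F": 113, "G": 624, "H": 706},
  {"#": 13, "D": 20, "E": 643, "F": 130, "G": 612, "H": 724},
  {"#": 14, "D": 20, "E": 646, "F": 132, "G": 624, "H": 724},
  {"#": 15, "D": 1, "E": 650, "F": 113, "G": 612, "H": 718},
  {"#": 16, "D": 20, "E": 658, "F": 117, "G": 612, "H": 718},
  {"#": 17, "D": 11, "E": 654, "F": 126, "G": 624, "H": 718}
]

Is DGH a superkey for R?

No

Rows 3 and 9 have the same DGH value (D=11, G=612, H=724) but are distinct tuples, so DGH does not determine every attribute — not a superkey.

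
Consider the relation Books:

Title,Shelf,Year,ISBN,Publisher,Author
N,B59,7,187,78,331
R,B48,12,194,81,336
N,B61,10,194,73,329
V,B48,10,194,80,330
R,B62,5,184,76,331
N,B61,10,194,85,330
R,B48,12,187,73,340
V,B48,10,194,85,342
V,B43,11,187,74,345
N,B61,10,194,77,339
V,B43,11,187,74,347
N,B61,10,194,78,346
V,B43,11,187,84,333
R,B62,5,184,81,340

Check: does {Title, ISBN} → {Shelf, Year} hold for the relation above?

Yes

(Title=N, ISBN=187): 1 row → {Shelf,Year} = (B59, 7) ✓
(Title=R, ISBN=194): 1 row → {Shelf,Year} = (B48, 12) ✓
(Title=N, ISBN=194): 4 rows → {Shelf,Year} = (B61, 10), (B61, 10), (B61, 10), (B61, 10) ✓
(Title=V, ISBN=194): 2 rows → {Shelf,Year} = (B48, 10), (B48, 10) ✓
(Title=R, ISBN=184): 2 rows → {Shelf,Year} = (B62, 5), (B62, 5) ✓
(Title=R, ISBN=187): 1 row → {Shelf,Year} = (B48, 12) ✓
(Title=V, ISBN=187): 3 rows → {Shelf,Year} = (B43, 11), (B43, 11), (B43, 11) ✓
Every {Title, ISBN} value is associated with a single {Shelf, Year} value, so {Title, ISBN} → {Shelf, Year} holds.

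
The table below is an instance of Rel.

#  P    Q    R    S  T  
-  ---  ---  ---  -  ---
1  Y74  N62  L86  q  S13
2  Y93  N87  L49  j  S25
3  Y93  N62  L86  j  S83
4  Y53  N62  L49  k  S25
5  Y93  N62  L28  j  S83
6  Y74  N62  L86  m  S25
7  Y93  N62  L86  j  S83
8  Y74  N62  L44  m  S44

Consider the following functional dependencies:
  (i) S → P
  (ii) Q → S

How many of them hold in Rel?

(i) S → P: every LHS value maps to a single RHS value — holds.
(ii) Q → S: Q=N62: rows 1, 3, 4, 5, 6, 7, 8 → S takes values {q, j, k, m} — violation — fails.
1 of the 2 dependencies holds.

1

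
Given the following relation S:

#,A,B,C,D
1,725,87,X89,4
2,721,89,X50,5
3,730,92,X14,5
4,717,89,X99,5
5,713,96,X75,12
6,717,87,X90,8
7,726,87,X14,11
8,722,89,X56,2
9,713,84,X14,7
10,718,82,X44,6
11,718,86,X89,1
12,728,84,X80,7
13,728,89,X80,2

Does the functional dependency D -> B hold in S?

No

D=4: row 1 → B = 87 ✓
D=5: rows 2, 3, 4 → B takes values {89, 92} — violation
D=12: row 5 → B = 96 ✓
D=8: row 6 → B = 87 ✓
D=11: row 7 → B = 87 ✓
D=2: rows 8, 13 → B = 89, 89 ✓
D=7: rows 9, 12 → B = 84, 84 ✓
D=6: row 10 → B = 82 ✓
D=1: row 11 → B = 86 ✓
Two rows agree on D but differ on B, so D -> B does not hold.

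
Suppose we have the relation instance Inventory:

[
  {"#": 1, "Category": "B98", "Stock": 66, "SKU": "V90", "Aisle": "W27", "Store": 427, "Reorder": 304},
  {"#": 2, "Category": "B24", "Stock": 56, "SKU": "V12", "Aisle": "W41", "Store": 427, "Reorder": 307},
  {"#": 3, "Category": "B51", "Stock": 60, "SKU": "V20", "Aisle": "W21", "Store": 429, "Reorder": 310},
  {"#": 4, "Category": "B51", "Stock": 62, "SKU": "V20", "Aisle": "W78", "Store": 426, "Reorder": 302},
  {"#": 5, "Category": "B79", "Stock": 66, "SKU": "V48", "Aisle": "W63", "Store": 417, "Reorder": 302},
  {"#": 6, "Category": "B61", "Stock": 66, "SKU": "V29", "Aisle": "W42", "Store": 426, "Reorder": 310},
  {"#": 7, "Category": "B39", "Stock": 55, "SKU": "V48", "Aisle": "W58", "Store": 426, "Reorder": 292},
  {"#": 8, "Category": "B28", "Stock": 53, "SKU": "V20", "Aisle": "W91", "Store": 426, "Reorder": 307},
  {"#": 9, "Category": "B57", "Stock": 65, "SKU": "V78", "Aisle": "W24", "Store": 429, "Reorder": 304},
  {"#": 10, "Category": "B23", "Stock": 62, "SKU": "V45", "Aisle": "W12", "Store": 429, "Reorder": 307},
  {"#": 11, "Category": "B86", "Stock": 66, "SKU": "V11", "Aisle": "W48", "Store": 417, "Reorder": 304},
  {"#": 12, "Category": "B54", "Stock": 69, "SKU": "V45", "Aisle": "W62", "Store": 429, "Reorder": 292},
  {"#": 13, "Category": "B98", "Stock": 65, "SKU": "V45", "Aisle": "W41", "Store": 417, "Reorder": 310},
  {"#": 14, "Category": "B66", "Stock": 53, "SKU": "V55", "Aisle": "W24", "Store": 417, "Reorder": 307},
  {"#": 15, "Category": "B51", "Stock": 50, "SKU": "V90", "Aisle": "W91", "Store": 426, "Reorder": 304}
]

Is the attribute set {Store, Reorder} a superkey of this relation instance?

Yes

All 15 rows have distinct {Store, Reorder} values, so {Store, Reorder} → (all attributes) holds and {Store, Reorder} is a superkey.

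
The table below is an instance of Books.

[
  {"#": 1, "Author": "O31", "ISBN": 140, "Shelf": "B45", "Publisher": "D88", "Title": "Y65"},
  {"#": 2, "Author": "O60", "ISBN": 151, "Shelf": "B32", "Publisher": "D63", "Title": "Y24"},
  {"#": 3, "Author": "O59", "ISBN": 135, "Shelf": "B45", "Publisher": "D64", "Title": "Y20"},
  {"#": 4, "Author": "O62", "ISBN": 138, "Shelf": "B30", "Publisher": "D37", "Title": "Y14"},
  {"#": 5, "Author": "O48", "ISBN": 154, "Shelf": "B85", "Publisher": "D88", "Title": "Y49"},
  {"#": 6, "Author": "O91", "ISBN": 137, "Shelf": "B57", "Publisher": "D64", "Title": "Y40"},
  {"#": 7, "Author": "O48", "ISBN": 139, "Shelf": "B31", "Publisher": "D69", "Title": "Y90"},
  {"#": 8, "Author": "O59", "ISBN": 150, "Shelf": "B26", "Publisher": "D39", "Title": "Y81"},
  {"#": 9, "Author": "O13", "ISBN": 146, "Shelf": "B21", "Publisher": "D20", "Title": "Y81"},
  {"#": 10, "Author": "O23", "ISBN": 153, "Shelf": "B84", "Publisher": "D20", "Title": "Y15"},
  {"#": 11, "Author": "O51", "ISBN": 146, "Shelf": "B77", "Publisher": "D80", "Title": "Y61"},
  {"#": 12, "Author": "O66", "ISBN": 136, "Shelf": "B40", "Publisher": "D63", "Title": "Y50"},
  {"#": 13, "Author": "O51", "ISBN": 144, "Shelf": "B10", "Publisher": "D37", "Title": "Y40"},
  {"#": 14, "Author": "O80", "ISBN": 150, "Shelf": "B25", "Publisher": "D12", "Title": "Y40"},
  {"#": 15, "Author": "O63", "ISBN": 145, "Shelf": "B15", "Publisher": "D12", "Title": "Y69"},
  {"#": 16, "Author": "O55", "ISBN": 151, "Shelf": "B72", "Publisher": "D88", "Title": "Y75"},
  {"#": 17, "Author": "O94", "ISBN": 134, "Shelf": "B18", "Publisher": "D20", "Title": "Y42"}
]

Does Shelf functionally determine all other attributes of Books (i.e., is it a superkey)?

Rows 1 and 3 have the same Shelf value Shelf=B45 but are distinct tuples, so Shelf does not determine every attribute — not a superkey.

No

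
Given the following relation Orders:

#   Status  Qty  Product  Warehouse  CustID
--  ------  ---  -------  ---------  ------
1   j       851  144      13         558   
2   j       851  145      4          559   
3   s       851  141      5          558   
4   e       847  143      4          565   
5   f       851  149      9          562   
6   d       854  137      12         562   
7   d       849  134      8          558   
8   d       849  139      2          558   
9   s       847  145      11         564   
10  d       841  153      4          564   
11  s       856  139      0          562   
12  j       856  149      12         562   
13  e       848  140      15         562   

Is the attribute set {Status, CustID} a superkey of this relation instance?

Rows 7 and 8 have the same {Status, CustID} value (Status=d, CustID=558) but are distinct tuples, so {Status, CustID} does not determine every attribute — not a superkey.

No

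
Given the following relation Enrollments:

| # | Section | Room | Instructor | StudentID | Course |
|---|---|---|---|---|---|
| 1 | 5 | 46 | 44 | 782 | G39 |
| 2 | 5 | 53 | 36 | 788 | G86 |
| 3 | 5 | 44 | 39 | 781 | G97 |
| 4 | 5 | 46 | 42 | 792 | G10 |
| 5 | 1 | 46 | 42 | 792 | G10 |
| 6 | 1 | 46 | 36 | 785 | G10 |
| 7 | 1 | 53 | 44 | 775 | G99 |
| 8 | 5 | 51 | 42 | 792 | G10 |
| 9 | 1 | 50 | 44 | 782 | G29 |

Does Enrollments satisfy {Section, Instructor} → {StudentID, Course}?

No

(Section=5, Instructor=44): row 1 → {StudentID,Course} = (782, G39) ✓
(Section=5, Instructor=36): row 2 → {StudentID,Course} = (788, G86) ✓
(Section=5, Instructor=39): row 3 → {StudentID,Course} = (781, G97) ✓
(Section=5, Instructor=42): rows 4, 8 → {StudentID,Course} = (792, G10), (792, G10) ✓
(Section=1, Instructor=42): row 5 → {StudentID,Course} = (792, G10) ✓
(Section=1, Instructor=36): row 6 → {StudentID,Course} = (785, G10) ✓
(Section=1, Instructor=44): rows 7, 9 → {StudentID,Course} takes values {(775, G99), (782, G29)} — violation
Two rows agree on {Section, Instructor} but differ on {StudentID, Course}, so {Section, Instructor} → {StudentID, Course} does not hold.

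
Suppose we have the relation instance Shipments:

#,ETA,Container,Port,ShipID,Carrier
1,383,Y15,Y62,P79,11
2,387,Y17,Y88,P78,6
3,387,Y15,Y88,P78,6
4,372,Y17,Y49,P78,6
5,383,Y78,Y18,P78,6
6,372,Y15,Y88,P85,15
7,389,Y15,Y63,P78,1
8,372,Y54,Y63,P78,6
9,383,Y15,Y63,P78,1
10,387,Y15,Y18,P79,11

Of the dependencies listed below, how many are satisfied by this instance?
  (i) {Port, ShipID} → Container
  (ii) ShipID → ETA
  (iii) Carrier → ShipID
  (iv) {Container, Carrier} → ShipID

(i) {Port, ShipID} → Container: (Port=Y88, ShipID=P78): rows 2, 3 → Container takes values {Y17, Y15} — violation; (Port=Y63, ShipID=P78): rows 7, 8, 9 → Container takes values {Y15, Y54} — violation — fails.
(ii) ShipID → ETA: ShipID=P79: rows 1, 10 → ETA takes values {383, 387} — violation; ShipID=P78: rows 2, 3, 4, 5, 7, 8, 9 → ETA takes values {387, 372, 383, 389} — violation — fails.
(iii) Carrier → ShipID: every LHS value maps to a single RHS value — holds.
(iv) {Container, Carrier} → ShipID: every LHS value maps to a single RHS value — holds.
2 of the 4 dependencies hold.

2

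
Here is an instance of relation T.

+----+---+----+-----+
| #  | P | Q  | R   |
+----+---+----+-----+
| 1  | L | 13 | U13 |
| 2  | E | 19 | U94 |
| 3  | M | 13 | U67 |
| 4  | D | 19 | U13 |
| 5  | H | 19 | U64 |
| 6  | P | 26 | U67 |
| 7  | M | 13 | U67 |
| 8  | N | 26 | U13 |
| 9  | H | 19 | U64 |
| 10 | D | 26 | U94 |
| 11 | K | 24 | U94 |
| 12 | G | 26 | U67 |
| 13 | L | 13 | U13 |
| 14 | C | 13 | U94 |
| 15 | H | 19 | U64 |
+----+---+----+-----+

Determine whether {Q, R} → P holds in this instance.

(Q=13, R=U13): rows 1, 13 → P = L, L ✓
(Q=19, R=U94): row 2 → P = E ✓
(Q=13, R=U67): rows 3, 7 → P = M, M ✓
(Q=19, R=U13): row 4 → P = D ✓
(Q=19, R=U64): rows 5, 9, 15 → P = H, H, H ✓
(Q=26, R=U67): rows 6, 12 → P takes values {P, G} — violation
(Q=26, R=U13): row 8 → P = N ✓
(Q=26, R=U94): row 10 → P = D ✓
(Q=24, R=U94): row 11 → P = K ✓
(Q=13, R=U94): row 14 → P = C ✓
Two rows agree on {Q, R} but differ on P, so {Q, R} → P does not hold.

No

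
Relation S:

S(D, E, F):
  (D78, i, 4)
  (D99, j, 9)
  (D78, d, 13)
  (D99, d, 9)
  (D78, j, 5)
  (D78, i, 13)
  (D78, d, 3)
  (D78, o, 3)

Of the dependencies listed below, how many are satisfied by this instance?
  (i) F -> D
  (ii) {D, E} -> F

(i) F -> D: every LHS value maps to a single RHS value — holds.
(ii) {D, E} -> F: (D=D78, E=i): 2 rows → F takes values {4, 13} — violation; (D=D78, E=d): 2 rows → F takes values {13, 3} — violation — fails.
1 of the 2 dependencies holds.

1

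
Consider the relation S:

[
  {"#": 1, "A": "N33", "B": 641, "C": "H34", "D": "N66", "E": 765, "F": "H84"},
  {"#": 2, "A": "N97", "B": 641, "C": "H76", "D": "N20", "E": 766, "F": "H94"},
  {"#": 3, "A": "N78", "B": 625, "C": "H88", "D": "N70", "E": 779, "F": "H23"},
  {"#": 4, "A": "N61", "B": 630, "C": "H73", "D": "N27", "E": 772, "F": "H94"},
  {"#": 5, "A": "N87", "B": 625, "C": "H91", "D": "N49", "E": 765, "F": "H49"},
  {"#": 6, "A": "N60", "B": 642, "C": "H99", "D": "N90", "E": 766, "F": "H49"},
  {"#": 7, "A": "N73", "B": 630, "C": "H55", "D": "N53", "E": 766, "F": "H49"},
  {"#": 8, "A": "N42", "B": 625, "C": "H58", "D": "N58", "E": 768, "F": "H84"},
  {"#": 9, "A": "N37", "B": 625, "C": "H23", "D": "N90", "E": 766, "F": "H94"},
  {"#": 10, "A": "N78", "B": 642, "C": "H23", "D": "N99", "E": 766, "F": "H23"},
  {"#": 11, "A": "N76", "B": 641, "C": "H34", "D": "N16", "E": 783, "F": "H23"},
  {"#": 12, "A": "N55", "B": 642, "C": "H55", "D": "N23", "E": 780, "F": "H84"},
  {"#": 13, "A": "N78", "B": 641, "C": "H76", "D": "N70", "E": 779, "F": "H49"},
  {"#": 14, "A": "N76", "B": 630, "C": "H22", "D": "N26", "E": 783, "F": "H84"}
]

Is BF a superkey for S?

Yes

All 14 rows have distinct BF values, so BF → (all attributes) holds and BF is a superkey.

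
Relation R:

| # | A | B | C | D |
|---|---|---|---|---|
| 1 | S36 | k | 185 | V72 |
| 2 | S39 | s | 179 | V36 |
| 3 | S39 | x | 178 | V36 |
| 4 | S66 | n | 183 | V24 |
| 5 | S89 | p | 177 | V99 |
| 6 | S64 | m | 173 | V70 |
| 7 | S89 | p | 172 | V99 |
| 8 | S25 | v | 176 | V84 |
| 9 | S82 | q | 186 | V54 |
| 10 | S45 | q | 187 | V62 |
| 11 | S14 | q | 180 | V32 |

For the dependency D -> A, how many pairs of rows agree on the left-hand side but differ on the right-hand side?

0

D=V36: all 2 rows agree on A — 0 pairs.
D=V99: all 2 rows agree on A — 0 pairs.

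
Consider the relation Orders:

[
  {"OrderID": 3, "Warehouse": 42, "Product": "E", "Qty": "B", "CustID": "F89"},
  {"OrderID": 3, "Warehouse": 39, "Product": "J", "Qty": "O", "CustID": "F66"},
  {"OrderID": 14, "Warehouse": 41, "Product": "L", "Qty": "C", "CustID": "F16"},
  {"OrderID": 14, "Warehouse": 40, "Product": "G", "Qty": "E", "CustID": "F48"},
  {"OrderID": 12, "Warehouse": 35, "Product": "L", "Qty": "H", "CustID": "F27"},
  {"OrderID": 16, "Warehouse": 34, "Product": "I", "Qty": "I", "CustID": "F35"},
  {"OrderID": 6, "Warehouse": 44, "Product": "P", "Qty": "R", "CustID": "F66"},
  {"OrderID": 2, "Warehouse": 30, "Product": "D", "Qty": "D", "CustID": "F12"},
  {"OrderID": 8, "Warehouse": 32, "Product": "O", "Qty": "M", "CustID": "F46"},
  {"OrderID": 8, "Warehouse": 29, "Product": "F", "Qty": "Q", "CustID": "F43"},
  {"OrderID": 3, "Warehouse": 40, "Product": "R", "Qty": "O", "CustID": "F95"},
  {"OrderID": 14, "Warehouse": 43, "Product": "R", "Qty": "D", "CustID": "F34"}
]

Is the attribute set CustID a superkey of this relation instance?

Two distinct rows share CustID=F66, so CustID does not determine every attribute — not a superkey.

No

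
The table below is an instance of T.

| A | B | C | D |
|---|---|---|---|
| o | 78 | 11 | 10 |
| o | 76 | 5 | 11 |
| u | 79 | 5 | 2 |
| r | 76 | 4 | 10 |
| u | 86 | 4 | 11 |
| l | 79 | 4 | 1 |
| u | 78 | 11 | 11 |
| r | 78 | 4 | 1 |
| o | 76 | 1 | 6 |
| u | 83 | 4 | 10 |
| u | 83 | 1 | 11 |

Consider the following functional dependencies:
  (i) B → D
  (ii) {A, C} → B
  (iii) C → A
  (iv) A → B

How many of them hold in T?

0

(i) B → D: B=78: 3 rows → D takes values {10, 11, 1} — violation; B=76: 3 rows → D takes values {11, 10, 6} — violation; B=79: 2 rows → D takes values {2, 1} — violation; B=83: 2 rows → D takes values {10, 11} — violation — fails.
(ii) {A, C} → B: (A=r, C=4): 2 rows → B takes values {76, 78} — violation; (A=u, C=4): 2 rows → B takes values {86, 83} — violation — fails.
(iii) C → A: C=11: 2 rows → A takes values {o, u} — violation; C=5: 2 rows → A takes values {o, u} — violation; C=4: 5 rows → A takes values {r, u, l} — violation; C=1: 2 rows → A takes values {o, u} — violation — fails.
(iv) A → B: A=o: 3 rows → B takes values {78, 76} — violation; A=u: 5 rows → B takes values {79, 86, 78, 83} — violation; A=r: 2 rows → B takes values {76, 78} — violation — fails.
None of the 4 dependencies hold.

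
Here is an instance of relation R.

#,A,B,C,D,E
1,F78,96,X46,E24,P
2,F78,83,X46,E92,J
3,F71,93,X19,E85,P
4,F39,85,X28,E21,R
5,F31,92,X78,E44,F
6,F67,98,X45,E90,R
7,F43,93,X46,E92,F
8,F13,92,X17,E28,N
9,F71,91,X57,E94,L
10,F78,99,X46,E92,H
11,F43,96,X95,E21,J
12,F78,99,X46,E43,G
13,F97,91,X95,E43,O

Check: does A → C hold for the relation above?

No

A=F78: rows 1, 2, 10, 12 → C = X46, X46, X46, X46 ✓
A=F71: rows 3, 9 → C takes values {X19, X57} — violation
A=F39: row 4 → C = X28 ✓
A=F31: row 5 → C = X78 ✓
A=F67: row 6 → C = X45 ✓
A=F43: rows 7, 11 → C takes values {X46, X95} — violation
A=F13: row 8 → C = X17 ✓
A=F97: row 13 → C = X95 ✓
Two rows agree on A but differ on C, so A → C does not hold.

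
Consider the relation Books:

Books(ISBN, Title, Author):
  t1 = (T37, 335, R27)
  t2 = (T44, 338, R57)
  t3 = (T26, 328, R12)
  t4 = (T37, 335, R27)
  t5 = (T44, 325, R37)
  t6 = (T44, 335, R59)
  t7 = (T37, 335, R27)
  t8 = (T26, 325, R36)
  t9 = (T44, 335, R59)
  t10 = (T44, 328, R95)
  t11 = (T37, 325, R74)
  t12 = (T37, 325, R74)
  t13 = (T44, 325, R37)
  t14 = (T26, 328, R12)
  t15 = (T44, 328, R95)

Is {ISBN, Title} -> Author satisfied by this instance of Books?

(ISBN=T37, Title=335): rows 1, 4, 7 → Author = R27, R27, R27 ✓
(ISBN=T44, Title=338): row 2 → Author = R57 ✓
(ISBN=T26, Title=328): rows 3, 14 → Author = R12, R12 ✓
(ISBN=T44, Title=325): rows 5, 13 → Author = R37, R37 ✓
(ISBN=T44, Title=335): rows 6, 9 → Author = R59, R59 ✓
(ISBN=T26, Title=325): row 8 → Author = R36 ✓
(ISBN=T44, Title=328): rows 10, 15 → Author = R95, R95 ✓
(ISBN=T37, Title=325): rows 11, 12 → Author = R74, R74 ✓
Every {ISBN, Title} value is associated with a single Author value, so {ISBN, Title} -> Author holds.

Yes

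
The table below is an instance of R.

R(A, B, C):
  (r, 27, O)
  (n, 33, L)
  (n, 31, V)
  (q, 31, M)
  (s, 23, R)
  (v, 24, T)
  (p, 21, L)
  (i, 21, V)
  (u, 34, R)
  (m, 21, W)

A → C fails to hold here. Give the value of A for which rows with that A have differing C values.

n

A=r: 1 row → C = O ✓
A=n: 2 rows → C takes values {L, V} — violation
A=q: 1 row → C = M ✓
A=s: 1 row → C = R ✓
A=v: 1 row → C = T ✓
A=p: 1 row → C = L ✓
A=i: 1 row → C = V ✓
A=u: 1 row → C = R ✓
A=m: 1 row → C = W ✓
The only A value with inconsistent C is A=n.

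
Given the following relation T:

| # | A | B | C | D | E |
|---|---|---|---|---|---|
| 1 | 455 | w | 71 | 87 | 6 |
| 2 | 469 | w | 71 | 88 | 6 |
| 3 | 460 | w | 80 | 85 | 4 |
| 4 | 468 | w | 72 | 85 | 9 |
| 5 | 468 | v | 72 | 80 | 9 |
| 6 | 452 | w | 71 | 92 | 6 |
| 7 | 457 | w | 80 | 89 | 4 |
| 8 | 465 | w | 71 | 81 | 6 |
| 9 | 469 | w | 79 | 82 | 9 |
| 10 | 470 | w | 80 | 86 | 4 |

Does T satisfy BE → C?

(B=w, E=6): rows 1, 2, 6, 8 → C = 71, 71, 71, 71 ✓
(B=w, E=4): rows 3, 7, 10 → C = 80, 80, 80 ✓
(B=w, E=9): rows 4, 9 → C takes values {72, 79} — violation
(B=v, E=9): row 5 → C = 72 ✓
Two rows agree on BE but differ on C, so BE → C does not hold.

No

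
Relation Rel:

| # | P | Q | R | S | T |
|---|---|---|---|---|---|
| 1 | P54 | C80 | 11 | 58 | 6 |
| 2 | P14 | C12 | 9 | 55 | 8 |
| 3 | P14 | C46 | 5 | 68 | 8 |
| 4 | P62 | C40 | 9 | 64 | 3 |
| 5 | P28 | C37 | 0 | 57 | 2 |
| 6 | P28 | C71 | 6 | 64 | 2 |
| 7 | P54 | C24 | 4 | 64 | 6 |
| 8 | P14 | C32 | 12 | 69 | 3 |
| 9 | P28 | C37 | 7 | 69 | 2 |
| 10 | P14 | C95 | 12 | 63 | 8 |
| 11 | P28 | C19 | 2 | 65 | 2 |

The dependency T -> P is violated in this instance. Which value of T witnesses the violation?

3

T=6: rows 1, 7 → P = P54, P54 ✓
T=8: rows 2, 3, 10 → P = P14, P14, P14 ✓
T=3: rows 4, 8 → P takes values {P62, P14} — violation
T=2: rows 5, 6, 9, 11 → P = P28, P28, P28, P28 ✓
The only T value with inconsistent P is T=3.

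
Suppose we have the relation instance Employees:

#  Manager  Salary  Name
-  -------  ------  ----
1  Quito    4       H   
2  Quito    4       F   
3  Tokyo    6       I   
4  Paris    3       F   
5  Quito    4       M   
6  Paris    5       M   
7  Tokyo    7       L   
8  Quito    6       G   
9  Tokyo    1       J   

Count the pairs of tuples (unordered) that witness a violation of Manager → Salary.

7

Manager=Quito: violating pairs (1,8), (2,8), (5,8) — 3 pairs.
Manager=Tokyo: violating pairs (3,7), (3,9), (7,9) — 3 pairs.
Manager=Paris: violating pairs (4,6) — 1 pair.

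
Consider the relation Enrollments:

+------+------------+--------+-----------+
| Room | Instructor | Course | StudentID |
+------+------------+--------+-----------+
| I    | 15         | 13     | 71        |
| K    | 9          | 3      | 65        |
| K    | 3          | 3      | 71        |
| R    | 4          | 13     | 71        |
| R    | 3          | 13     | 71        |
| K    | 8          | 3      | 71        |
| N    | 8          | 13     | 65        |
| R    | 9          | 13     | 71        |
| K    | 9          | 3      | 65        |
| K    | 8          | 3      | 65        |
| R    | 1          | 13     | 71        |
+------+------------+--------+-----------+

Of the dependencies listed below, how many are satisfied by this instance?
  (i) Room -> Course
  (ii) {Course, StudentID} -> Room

1

(i) Room -> Course: every LHS value maps to a single RHS value — holds.
(ii) {Course, StudentID} -> Room: (Course=13, StudentID=71): 5 rows → Room takes values {I, R} — violation — fails.
1 of the 2 dependencies holds.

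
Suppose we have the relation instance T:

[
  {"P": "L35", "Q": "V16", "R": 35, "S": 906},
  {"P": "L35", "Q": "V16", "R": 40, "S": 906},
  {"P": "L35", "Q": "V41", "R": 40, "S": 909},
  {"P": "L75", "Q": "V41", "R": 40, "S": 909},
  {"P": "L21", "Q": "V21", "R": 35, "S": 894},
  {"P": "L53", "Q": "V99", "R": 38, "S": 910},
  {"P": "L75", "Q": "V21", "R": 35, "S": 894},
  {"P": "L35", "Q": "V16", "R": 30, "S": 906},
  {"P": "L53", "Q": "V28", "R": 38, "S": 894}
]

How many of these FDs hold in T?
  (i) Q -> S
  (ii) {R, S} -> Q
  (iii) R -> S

(i) Q -> S: every LHS value maps to a single RHS value — holds.
(ii) {R, S} -> Q: every LHS value maps to a single RHS value — holds.
(iii) R -> S: R=35: 3 rows → S takes values {906, 894} — violation; R=40: 3 rows → S takes values {906, 909} — violation; R=38: 2 rows → S takes values {910, 894} — violation — fails.
2 of the 3 dependencies hold.

2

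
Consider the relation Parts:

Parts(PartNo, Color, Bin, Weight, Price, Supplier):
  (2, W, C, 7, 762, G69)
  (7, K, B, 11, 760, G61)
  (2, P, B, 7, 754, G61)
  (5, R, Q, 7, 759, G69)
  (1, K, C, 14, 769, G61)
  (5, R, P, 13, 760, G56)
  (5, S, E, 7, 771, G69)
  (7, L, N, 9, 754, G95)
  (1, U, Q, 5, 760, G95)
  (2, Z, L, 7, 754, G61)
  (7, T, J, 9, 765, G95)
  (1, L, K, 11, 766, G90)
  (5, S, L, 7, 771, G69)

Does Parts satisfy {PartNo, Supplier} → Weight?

Yes

(PartNo=2, Supplier=G69): 1 row → Weight = 7 ✓
(PartNo=7, Supplier=G61): 1 row → Weight = 11 ✓
(PartNo=2, Supplier=G61): 2 rows → Weight = 7, 7 ✓
(PartNo=5, Supplier=G69): 3 rows → Weight = 7, 7, 7 ✓
(PartNo=1, Supplier=G61): 1 row → Weight = 14 ✓
(PartNo=5, Supplier=G56): 1 row → Weight = 13 ✓
(PartNo=7, Supplier=G95): 2 rows → Weight = 9, 9 ✓
(PartNo=1, Supplier=G95): 1 row → Weight = 5 ✓
(PartNo=1, Supplier=G90): 1 row → Weight = 11 ✓
Every {PartNo, Supplier} value is associated with a single Weight value, so {PartNo, Supplier} → Weight holds.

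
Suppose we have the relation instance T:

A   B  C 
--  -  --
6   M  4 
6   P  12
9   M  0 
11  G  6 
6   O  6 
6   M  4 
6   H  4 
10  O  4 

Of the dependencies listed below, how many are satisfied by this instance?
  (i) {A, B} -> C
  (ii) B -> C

(i) {A, B} -> C: every LHS value maps to a single RHS value — holds.
(ii) B -> C: B=M: 3 rows → C takes values {4, 0} — violation; B=O: 2 rows → C takes values {6, 4} — violation — fails.
1 of the 2 dependencies holds.

1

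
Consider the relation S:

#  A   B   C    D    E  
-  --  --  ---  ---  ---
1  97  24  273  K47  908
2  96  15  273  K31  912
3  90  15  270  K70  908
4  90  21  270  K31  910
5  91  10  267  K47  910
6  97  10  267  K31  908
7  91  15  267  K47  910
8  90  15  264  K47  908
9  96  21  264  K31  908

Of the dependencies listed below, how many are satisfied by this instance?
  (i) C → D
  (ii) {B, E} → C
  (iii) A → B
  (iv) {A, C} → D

(i) C → D: C=273: rows 1, 2 → D takes values {K47, K31} — violation; C=270: rows 3, 4 → D takes values {K70, K31} — violation; C=267: rows 5, 6, 7 → D takes values {K47, K31} — violation; C=264: rows 8, 9 → D takes values {K47, K31} — violation — fails.
(ii) {B, E} → C: (B=15, E=908): rows 3, 8 → C takes values {270, 264} — violation — fails.
(iii) A → B: A=97: rows 1, 6 → B takes values {24, 10} — violation; A=96: rows 2, 9 → B takes values {15, 21} — violation; A=90: rows 3, 4, 8 → B takes values {15, 21} — violation; A=91: rows 5, 7 → B takes values {10, 15} — violation — fails.
(iv) {A, C} → D: (A=90, C=270): rows 3, 4 → D takes values {K70, K31} — violation — fails.
None of the 4 dependencies hold.

0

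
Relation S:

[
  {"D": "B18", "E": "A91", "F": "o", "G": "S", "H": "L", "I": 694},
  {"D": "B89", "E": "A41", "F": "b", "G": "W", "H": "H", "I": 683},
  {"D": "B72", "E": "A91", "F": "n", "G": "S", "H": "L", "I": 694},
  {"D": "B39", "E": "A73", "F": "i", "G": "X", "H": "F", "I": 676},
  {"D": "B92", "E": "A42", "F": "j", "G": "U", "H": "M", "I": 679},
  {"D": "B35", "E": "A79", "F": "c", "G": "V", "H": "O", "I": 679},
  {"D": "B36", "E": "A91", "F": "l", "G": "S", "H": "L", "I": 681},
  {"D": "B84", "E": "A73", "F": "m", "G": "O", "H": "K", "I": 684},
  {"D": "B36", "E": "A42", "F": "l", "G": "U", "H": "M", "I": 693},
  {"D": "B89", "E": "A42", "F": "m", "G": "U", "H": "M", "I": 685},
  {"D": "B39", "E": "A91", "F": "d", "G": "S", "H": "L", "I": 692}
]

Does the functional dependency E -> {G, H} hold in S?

E=A91: 4 rows → {G,H} = (S, L), (S, L), (S, L), (S, L) ✓
E=A41: 1 row → {G,H} = (W, H) ✓
E=A73: 2 rows → {G,H} takes values {(X, F), (O, K)} — violation
E=A42: 3 rows → {G,H} = (U, M), (U, M), (U, M) ✓
E=A79: 1 row → {G,H} = (V, O) ✓
Two rows agree on E but differ on {G, H}, so E -> {G, H} does not hold.

No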